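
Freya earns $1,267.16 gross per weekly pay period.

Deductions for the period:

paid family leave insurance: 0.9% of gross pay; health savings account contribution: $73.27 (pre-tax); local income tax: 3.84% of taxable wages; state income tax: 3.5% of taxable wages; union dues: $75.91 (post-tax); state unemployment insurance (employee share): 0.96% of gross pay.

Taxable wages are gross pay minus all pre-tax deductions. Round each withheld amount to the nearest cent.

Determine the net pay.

$1,006.78

Health savings account contribution: $73.27
Taxable wages = $1,267.16 − $73.27 = $1,193.89
State income tax: $1,193.89 × 0.035 = $41.79
Local income tax: $1,193.89 × 0.0384 = $45.85
State unemployment insurance (employee share): $1,267.16 × 0.0096 = $12.16
Paid family leave insurance: $1,267.16 × 0.009 = $11.40
Union dues: $75.91
Total deductions = $73.27 + $41.79 + $45.85 + $12.16 + $11.40 + $75.91 = $260.38
Net pay = $1,267.16 − $260.38 = $1,006.78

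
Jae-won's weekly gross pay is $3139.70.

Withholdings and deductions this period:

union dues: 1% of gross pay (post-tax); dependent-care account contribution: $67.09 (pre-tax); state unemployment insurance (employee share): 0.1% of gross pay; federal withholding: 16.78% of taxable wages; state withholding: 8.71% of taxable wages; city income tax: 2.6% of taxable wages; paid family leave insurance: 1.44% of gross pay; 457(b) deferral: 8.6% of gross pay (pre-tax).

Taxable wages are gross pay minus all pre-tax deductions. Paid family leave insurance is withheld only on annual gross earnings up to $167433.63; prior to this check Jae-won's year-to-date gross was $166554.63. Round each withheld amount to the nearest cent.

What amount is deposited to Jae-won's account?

$1968.14

Dependent-care account contribution: $67.09
457(b) deferral: $3139.70 × 0.086 = $270.01
Pre-tax total = $67.09 + $270.01 = $337.10
Taxable wages = $3139.70 − $337.10 = $2802.60
State withholding: $2802.60 × 0.0871 = $244.11
City income tax: $2802.60 × 0.026 = $72.87
Federal withholding: $2802.60 × 0.1678 = $470.28
Paid family leave insurance: only $167433.63 − $166554.63 = $879.00 of this check is subject → $879.00 × 0.0144 = $12.66
State unemployment insurance (employee share): $3139.70 × 0.001 = $3.14
Union dues: $3139.70 × 0.01 = $31.40
Total deductions = $67.09 + $270.01 + $244.11 + $72.87 + $470.28 + $12.66 + $3.14 + $31.40 = $1171.56
Net pay = $3139.70 − $1171.56 = $1968.14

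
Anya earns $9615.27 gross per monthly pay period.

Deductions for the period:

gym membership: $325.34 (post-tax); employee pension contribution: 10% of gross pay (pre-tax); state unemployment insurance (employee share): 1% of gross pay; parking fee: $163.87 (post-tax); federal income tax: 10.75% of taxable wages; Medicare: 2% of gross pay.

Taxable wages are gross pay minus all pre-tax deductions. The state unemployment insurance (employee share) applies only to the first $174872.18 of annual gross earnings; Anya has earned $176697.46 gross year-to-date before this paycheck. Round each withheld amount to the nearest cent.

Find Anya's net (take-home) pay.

$7041.94

Employee pension contribution: $9615.27 × 0.1 = $961.53
Taxable wages = $9615.27 − $961.53 = $8653.74
Federal income tax: $8653.74 × 0.1075 = $930.28
Medicare: $9615.27 × 0.02 = $192.31
State unemployment insurance (employee share): annual cap $174872.18 already reached (YTD $176697.46), so $0.00
Parking fee: $163.87
Gym membership: $325.34
Total deductions = $961.53 + $930.28 + $192.31 + $0.00 + $163.87 + $325.34 = $2573.33
Net pay = $9615.27 − $2573.33 = $7041.94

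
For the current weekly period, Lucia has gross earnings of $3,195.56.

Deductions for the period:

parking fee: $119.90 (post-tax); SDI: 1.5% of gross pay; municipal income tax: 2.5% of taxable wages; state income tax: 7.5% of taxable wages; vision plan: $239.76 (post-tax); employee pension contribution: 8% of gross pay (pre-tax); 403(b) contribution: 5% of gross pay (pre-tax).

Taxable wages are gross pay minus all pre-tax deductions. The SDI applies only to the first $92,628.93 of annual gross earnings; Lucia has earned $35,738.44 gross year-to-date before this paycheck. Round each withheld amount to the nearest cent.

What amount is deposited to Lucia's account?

Employee pension contribution: $3,195.56 × 0.08 = $255.64
403(b) contribution: $3,195.56 × 0.05 = $159.78
Pre-tax total = $255.64 + $159.78 = $415.42
Taxable wages = $3,195.56 − $415.42 = $2,780.14
Municipal income tax: $2,780.14 × 0.025 = $69.50
State income tax: $2,780.14 × 0.075 = $208.51
SDI: cap not yet reached, full $3,195.56 is subject → $3,195.56 × 0.015 = $47.93
Vision plan: $239.76
Parking fee: $119.90
Total deductions = $255.64 + $159.78 + $69.50 + $208.51 + $47.93 + $239.76 + $119.90 = $1,101.02
Net pay = $3,195.56 − $1,101.02 = $2,094.54

$2,094.54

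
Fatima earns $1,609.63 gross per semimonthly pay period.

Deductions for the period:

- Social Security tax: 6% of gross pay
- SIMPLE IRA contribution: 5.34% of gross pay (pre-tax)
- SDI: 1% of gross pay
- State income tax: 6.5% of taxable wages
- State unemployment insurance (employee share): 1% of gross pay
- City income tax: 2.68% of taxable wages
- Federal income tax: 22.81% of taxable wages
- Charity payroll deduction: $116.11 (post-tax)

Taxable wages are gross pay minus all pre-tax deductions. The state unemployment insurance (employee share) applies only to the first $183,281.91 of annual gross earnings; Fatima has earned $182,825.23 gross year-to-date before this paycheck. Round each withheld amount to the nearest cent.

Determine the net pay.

$802.90

SIMPLE IRA contribution: $1,609.63 × 0.0534 = $85.95
Taxable wages = $1,609.63 − $85.95 = $1,523.68
State income tax: $1,523.68 × 0.065 = $99.04
Federal income tax: $1,523.68 × 0.2281 = $347.55
City income tax: $1,523.68 × 0.0268 = $40.83
Social Security tax: $1,609.63 × 0.06 = $96.58
State unemployment insurance (employee share): only $183,281.91 − $182,825.23 = $456.68 of this check is subject → $456.68 × 0.01 = $4.57
SDI: $1,609.63 × 0.01 = $16.10
Charity payroll deduction: $116.11
Total deductions = $85.95 + $99.04 + $347.55 + $40.83 + $96.58 + $4.57 + $16.10 + $116.11 = $806.73
Net pay = $1,609.63 − $806.73 = $802.90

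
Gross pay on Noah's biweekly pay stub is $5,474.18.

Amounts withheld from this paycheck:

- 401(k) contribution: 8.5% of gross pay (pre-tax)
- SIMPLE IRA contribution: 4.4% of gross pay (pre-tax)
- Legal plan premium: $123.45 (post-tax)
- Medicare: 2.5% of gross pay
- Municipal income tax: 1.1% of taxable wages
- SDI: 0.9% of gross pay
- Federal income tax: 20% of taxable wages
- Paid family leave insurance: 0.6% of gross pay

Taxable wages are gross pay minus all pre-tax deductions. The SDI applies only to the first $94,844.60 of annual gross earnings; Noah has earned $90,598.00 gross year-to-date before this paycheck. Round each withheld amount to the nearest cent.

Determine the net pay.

$3,430.59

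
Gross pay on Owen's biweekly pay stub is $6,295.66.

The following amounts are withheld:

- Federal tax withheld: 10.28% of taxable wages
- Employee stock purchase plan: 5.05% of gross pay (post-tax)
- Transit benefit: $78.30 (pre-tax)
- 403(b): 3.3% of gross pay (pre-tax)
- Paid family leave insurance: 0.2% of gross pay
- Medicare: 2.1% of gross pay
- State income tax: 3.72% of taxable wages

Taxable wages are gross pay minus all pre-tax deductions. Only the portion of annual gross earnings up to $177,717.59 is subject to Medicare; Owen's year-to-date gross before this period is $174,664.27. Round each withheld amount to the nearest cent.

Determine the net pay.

$4,773.61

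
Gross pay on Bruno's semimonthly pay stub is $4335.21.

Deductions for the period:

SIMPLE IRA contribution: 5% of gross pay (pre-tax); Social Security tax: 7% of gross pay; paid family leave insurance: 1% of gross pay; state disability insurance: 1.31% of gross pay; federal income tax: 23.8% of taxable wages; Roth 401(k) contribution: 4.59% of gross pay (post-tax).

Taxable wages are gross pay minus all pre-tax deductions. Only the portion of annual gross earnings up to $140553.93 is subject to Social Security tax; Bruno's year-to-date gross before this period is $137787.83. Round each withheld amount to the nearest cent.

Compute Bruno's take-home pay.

$2645.50

SIMPLE IRA contribution: $4335.21 × 0.05 = $216.76
Taxable wages = $4335.21 − $216.76 = $4118.45
Federal income tax: $4118.45 × 0.238 = $980.19
State disability insurance: $4335.21 × 0.0131 = $56.79
Social Security tax: only $140553.93 − $137787.83 = $2766.10 of this check is subject → $2766.10 × 0.07 = $193.63
Paid family leave insurance: $4335.21 × 0.01 = $43.35
Roth 401(k) contribution: $4335.21 × 0.0459 = $198.99
Total deductions = $216.76 + $980.19 + $56.79 + $193.63 + $43.35 + $198.99 = $1689.71
Net pay = $4335.21 − $1689.71 = $2645.50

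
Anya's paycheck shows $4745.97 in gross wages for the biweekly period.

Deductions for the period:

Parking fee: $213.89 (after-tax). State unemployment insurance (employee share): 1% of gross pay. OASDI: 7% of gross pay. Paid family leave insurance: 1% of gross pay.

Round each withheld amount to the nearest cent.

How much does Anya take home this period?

OASDI: $4745.97 × 0.07 = $332.22
Paid family leave insurance: $4745.97 × 0.01 = $47.46
State unemployment insurance (employee share): $4745.97 × 0.01 = $47.46
Parking fee: $213.89
Total deductions = $332.22 + $47.46 + $47.46 + $213.89 = $641.03
Net pay = $4745.97 − $641.03 = $4104.94

$4104.94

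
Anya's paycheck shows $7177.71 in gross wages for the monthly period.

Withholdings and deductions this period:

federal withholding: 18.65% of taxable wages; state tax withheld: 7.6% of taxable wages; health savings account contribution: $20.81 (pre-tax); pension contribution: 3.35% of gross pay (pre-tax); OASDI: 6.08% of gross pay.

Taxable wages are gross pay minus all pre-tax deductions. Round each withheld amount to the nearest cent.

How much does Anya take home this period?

$4664.48

Pension contribution: $7177.71 × 0.0335 = $240.45
Health savings account contribution: $20.81
Pre-tax total = $240.45 + $20.81 = $261.26
Taxable wages = $7177.71 − $261.26 = $6916.45
State tax withheld: $6916.45 × 0.076 = $525.65
Federal withholding: $6916.45 × 0.1865 = $1289.92
OASDI: $7177.71 × 0.0608 = $436.40
Total deductions = $240.45 + $20.81 + $525.65 + $1289.92 + $436.40 = $2513.23
Net pay = $7177.71 − $2513.23 = $4664.48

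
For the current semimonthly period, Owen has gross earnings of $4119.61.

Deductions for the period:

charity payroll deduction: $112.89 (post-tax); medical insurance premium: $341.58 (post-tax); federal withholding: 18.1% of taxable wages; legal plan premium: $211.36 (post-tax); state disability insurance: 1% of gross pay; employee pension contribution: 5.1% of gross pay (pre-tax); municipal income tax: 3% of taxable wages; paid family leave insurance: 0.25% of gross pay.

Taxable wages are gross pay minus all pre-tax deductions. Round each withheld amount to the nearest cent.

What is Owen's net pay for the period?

$2367.27

Employee pension contribution: $4119.61 × 0.051 = $210.10
Taxable wages = $4119.61 − $210.10 = $3909.51
Federal withholding: $3909.51 × 0.181 = $707.62
Municipal income tax: $3909.51 × 0.03 = $117.29
State disability insurance: $4119.61 × 0.01 = $41.20
Paid family leave insurance: $4119.61 × 0.0025 = $10.30
Charity payroll deduction: $112.89
Medical insurance premium: $341.58
Legal plan premium: $211.36
Total deductions = $210.10 + $707.62 + $117.29 + $41.20 + $10.30 + $112.89 + $341.58 + $211.36 = $1752.34
Net pay = $4119.61 − $1752.34 = $2367.27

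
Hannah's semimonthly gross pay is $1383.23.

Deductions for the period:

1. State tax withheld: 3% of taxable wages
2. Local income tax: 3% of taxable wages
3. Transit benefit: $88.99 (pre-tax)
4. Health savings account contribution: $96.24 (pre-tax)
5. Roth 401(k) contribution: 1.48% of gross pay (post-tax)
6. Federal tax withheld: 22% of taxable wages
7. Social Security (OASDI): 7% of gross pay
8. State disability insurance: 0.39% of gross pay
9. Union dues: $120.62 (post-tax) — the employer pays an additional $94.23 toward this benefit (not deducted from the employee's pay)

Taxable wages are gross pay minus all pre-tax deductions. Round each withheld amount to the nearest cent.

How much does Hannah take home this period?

$619.25

Health savings account contribution: $96.24
Transit benefit: $88.99
Pre-tax total = $96.24 + $88.99 = $185.23
Taxable wages = $1383.23 − $185.23 = $1198.00
Federal tax withheld: $1198.00 × 0.22 = $263.56
Local income tax: $1198.00 × 0.03 = $35.94
State tax withheld: $1198.00 × 0.03 = $35.94
State disability insurance: $1383.23 × 0.0039 = $5.39
Social Security (OASDI): $1383.23 × 0.07 = $96.83
Union dues: $120.62
Roth 401(k) contribution: $1383.23 × 0.0148 = $20.47
(Employer's $94.23 toward union dues is not withheld from the employee.)
Total deductions = $96.24 + $88.99 + $263.56 + $35.94 + $35.94 + $5.39 + $96.83 + $120.62 + $20.47 = $763.98
Net pay = $1383.23 − $763.98 = $619.25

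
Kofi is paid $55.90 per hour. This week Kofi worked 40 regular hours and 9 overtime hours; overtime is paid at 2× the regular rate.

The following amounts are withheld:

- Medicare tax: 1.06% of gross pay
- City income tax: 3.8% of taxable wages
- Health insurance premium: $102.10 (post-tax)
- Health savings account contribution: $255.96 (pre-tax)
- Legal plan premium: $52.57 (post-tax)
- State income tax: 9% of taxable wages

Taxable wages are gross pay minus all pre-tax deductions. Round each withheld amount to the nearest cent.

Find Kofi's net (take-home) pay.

$2,414.96

Regular pay: 40 × $55.90 = $2,236.00
Overtime pay: 9 × $55.90 × 2 = $1,006.20
Gross pay = $2,236.00 + $1,006.20 = $3,242.20
Health savings account contribution: $255.96
Taxable wages = $3,242.20 − $255.96 = $2,986.24
City income tax: $2,986.24 × 0.038 = $113.48
State income tax: $2,986.24 × 0.09 = $268.76
Medicare tax: $3,242.20 × 0.0106 = $34.37
Health insurance premium: $102.10
Legal plan premium: $52.57
Total deductions = $255.96 + $113.48 + $268.76 + $34.37 + $102.10 + $52.57 = $827.24
Net pay = $3,242.20 − $827.24 = $2,414.96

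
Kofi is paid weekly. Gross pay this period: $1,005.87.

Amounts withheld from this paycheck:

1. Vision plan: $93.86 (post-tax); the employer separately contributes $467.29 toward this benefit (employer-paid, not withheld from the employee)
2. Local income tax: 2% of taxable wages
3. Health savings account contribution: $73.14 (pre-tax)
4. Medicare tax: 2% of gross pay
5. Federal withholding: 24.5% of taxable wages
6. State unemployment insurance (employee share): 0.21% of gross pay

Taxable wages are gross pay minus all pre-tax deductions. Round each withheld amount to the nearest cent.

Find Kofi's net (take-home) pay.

$569.47

Health savings account contribution: $73.14
Taxable wages = $1,005.87 − $73.14 = $932.73
Federal withholding: $932.73 × 0.245 = $228.52
Local income tax: $932.73 × 0.02 = $18.65
Medicare tax: $1,005.87 × 0.02 = $20.12
State unemployment insurance (employee share): $1,005.87 × 0.0021 = $2.11
Vision plan: $93.86
(Employer's $467.29 toward vision plan is not withheld from the employee.)
Total deductions = $73.14 + $228.52 + $18.65 + $20.12 + $2.11 + $93.86 = $436.40
Net pay = $1,005.87 − $436.40 = $569.47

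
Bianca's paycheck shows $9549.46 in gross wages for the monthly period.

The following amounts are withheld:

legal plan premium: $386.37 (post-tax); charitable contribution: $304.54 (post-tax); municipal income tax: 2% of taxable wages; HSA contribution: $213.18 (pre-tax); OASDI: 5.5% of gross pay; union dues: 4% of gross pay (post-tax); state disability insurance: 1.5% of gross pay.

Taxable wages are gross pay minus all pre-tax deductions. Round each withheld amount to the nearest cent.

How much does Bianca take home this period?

$7408.20

HSA contribution: $213.18
Taxable wages = $9549.46 − $213.18 = $9336.28
Municipal income tax: $9336.28 × 0.02 = $186.73
State disability insurance: $9549.46 × 0.015 = $143.24
OASDI: $9549.46 × 0.055 = $525.22
Union dues: $9549.46 × 0.04 = $381.98
Charitable contribution: $304.54
Legal plan premium: $386.37
Total deductions = $213.18 + $186.73 + $143.24 + $525.22 + $381.98 + $304.54 + $386.37 = $2141.26
Net pay = $9549.46 − $2141.26 = $7408.20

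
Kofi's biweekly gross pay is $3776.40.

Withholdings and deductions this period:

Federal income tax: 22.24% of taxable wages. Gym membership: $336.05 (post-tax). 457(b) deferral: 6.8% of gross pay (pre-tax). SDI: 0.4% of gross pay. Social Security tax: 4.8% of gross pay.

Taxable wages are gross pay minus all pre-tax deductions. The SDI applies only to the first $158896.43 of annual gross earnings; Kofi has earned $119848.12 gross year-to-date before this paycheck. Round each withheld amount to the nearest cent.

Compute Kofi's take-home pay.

457(b) deferral: $3776.40 × 0.068 = $256.80
Taxable wages = $3776.40 − $256.80 = $3519.60
Federal income tax: $3519.60 × 0.2224 = $782.76
Social Security tax: $3776.40 × 0.048 = $181.27
SDI: cap not yet reached, full $3776.40 is subject → $3776.40 × 0.004 = $15.11
Gym membership: $336.05
Total deductions = $256.80 + $782.76 + $181.27 + $15.11 + $336.05 = $1571.99
Net pay = $3776.40 − $1571.99 = $2204.41

$2204.41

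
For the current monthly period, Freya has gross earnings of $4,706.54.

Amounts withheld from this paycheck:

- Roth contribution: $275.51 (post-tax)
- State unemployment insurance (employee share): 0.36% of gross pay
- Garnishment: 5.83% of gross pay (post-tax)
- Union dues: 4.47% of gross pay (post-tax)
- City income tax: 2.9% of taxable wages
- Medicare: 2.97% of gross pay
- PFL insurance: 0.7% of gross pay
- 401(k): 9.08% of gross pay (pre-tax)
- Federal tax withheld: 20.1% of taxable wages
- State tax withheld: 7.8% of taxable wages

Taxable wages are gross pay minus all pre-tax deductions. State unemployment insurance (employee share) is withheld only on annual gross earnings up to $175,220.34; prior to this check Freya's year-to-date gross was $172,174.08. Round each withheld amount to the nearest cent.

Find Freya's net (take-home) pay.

$2,017.21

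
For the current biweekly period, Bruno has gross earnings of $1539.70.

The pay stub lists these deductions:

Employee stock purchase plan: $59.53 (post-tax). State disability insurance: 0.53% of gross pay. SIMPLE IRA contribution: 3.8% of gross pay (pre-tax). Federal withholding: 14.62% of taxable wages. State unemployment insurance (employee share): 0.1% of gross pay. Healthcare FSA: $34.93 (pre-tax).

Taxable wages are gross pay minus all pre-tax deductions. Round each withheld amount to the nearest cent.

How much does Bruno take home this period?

$1165.59

Healthcare FSA: $34.93
SIMPLE IRA contribution: $1539.70 × 0.038 = $58.51
Pre-tax total = $34.93 + $58.51 = $93.44
Taxable wages = $1539.70 − $93.44 = $1446.26
Federal withholding: $1446.26 × 0.1462 = $211.44
State unemployment insurance (employee share): $1539.70 × 0.001 = $1.54
State disability insurance: $1539.70 × 0.0053 = $8.16
Employee stock purchase plan: $59.53
Total deductions = $34.93 + $58.51 + $211.44 + $1.54 + $8.16 + $59.53 = $374.11
Net pay = $1539.70 − $374.11 = $1165.59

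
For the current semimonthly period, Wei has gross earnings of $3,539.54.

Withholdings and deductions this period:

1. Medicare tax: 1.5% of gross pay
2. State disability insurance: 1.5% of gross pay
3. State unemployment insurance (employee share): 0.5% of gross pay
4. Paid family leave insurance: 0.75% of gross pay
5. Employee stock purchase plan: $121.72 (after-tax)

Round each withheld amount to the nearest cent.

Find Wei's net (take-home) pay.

$3,267.39

State disability insurance: $3,539.54 × 0.015 = $53.09
State unemployment insurance (employee share): $3,539.54 × 0.005 = $17.70
Medicare tax: $3,539.54 × 0.015 = $53.09
Paid family leave insurance: $3,539.54 × 0.0075 = $26.55
Employee stock purchase plan: $121.72
Total deductions = $53.09 + $17.70 + $53.09 + $26.55 + $121.72 = $272.15
Net pay = $3,539.54 − $272.15 = $3,267.39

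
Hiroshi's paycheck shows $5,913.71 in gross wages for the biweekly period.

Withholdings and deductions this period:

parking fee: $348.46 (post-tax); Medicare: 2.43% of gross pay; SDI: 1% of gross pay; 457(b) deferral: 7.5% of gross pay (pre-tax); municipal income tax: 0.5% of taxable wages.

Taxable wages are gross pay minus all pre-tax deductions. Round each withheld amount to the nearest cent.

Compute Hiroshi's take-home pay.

$4,891.53

457(b) deferral: $5,913.71 × 0.075 = $443.53
Taxable wages = $5,913.71 − $443.53 = $5,470.18
Municipal income tax: $5,470.18 × 0.005 = $27.35
SDI: $5,913.71 × 0.01 = $59.14
Medicare: $5,913.71 × 0.0243 = $143.70
Parking fee: $348.46
Total deductions = $443.53 + $27.35 + $59.14 + $143.70 + $348.46 = $1,022.18
Net pay = $5,913.71 − $1,022.18 = $4,891.53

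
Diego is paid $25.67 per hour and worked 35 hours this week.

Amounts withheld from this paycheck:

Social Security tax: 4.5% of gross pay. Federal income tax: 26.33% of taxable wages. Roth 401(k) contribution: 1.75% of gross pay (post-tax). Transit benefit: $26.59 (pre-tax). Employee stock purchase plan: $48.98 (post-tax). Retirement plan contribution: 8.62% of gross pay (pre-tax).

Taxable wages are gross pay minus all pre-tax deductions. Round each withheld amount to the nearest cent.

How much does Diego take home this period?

Gross pay: 35 × $25.67 = $898.45
Retirement plan contribution: $898.45 × 0.0862 = $77.45
Transit benefit: $26.59
Pre-tax total = $77.45 + $26.59 = $104.04
Taxable wages = $898.45 − $104.04 = $794.41
Federal income tax: $794.41 × 0.2633 = $209.17
Social Security tax: $898.45 × 0.045 = $40.43
Roth 401(k) contribution: $898.45 × 0.0175 = $15.72
Employee stock purchase plan: $48.98
Total deductions = $77.45 + $26.59 + $209.17 + $40.43 + $15.72 + $48.98 = $418.34
Net pay = $898.45 − $418.34 = $480.11

$480.11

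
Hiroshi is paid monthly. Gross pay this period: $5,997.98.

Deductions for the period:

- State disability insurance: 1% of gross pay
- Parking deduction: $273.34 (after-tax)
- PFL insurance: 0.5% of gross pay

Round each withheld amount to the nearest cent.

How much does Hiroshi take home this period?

PFL insurance: $5,997.98 × 0.005 = $29.99
State disability insurance: $5,997.98 × 0.01 = $59.98
Parking deduction: $273.34
Total deductions = $29.99 + $59.98 + $273.34 = $363.31
Net pay = $5,997.98 − $363.31 = $5,634.67

$5,634.67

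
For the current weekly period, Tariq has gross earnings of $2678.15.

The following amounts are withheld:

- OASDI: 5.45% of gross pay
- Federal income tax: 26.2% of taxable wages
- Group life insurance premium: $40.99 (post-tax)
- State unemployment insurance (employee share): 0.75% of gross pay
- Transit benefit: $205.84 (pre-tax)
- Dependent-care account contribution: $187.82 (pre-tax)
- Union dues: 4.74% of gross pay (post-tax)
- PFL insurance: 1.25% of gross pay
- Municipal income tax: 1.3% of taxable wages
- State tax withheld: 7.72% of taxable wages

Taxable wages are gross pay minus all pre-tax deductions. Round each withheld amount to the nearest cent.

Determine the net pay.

$1112.43

Transit benefit: $205.84
Dependent-care account contribution: $187.82
Pre-tax total = $205.84 + $187.82 = $393.66
Taxable wages = $2678.15 − $393.66 = $2284.49
State tax withheld: $2284.49 × 0.0772 = $176.36
Municipal income tax: $2284.49 × 0.013 = $29.70
Federal income tax: $2284.49 × 0.262 = $598.54
State unemployment insurance (employee share): $2678.15 × 0.0075 = $20.09
OASDI: $2678.15 × 0.0545 = $145.96
PFL insurance: $2678.15 × 0.0125 = $33.48
Group life insurance premium: $40.99
Union dues: $2678.15 × 0.0474 = $126.94
Total deductions = $205.84 + $187.82 + $176.36 + $29.70 + $598.54 + $20.09 + $145.96 + $33.48 + $40.99 + $126.94 = $1565.72
Net pay = $2678.15 − $1565.72 = $1112.43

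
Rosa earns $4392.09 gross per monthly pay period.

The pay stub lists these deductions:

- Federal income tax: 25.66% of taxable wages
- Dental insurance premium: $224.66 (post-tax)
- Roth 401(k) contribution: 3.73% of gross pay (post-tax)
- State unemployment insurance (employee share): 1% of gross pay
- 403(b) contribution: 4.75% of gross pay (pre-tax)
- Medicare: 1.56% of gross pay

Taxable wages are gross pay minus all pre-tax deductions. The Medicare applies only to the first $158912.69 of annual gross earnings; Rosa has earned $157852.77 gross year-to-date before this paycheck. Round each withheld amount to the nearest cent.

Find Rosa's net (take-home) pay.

$2661.06

403(b) contribution: $4392.09 × 0.0475 = $208.62
Taxable wages = $4392.09 − $208.62 = $4183.47
Federal income tax: $4183.47 × 0.2566 = $1073.48
Medicare: only $158912.69 − $157852.77 = $1059.92 of this check is subject → $1059.92 × 0.0156 = $16.53
State unemployment insurance (employee share): $4392.09 × 0.01 = $43.92
Roth 401(k) contribution: $4392.09 × 0.0373 = $163.82
Dental insurance premium: $224.66
Total deductions = $208.62 + $1073.48 + $16.53 + $43.92 + $163.82 + $224.66 = $1731.03
Net pay = $4392.09 − $1731.03 = $2661.06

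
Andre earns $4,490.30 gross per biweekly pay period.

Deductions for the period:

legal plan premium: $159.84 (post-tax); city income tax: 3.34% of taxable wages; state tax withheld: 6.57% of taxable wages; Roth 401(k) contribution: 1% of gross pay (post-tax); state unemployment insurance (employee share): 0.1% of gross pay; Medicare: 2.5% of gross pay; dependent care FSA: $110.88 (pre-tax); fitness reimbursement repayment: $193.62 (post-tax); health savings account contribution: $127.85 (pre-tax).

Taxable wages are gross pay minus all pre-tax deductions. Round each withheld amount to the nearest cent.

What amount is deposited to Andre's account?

Dependent care FSA: $110.88
Health savings account contribution: $127.85
Pre-tax total = $110.88 + $127.85 = $238.73
Taxable wages = $4,490.30 − $238.73 = $4,251.57
City income tax: $4,251.57 × 0.0334 = $142.00
State tax withheld: $4,251.57 × 0.0657 = $279.33
State unemployment insurance (employee share): $4,490.30 × 0.001 = $4.49
Medicare: $4,490.30 × 0.025 = $112.26
Legal plan premium: $159.84
Roth 401(k) contribution: $4,490.30 × 0.01 = $44.90
Fitness reimbursement repayment: $193.62
Total deductions = $110.88 + $127.85 + $142.00 + $279.33 + $4.49 + $112.26 + $159.84 + $44.90 + $193.62 = $1,175.17
Net pay = $4,490.30 − $1,175.17 = $3,315.13

$3,315.13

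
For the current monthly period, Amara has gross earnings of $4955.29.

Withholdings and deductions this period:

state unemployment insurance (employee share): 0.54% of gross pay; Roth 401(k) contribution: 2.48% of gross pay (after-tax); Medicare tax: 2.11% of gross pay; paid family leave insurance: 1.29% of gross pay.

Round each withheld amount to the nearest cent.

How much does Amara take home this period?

$4637.16

Paid family leave insurance: $4955.29 × 0.0129 = $63.92
State unemployment insurance (employee share): $4955.29 × 0.0054 = $26.76
Medicare tax: $4955.29 × 0.0211 = $104.56
Roth 401(k) contribution: $4955.29 × 0.0248 = $122.89
Total deductions = $63.92 + $26.76 + $104.56 + $122.89 = $318.13
Net pay = $4955.29 − $318.13 = $4637.16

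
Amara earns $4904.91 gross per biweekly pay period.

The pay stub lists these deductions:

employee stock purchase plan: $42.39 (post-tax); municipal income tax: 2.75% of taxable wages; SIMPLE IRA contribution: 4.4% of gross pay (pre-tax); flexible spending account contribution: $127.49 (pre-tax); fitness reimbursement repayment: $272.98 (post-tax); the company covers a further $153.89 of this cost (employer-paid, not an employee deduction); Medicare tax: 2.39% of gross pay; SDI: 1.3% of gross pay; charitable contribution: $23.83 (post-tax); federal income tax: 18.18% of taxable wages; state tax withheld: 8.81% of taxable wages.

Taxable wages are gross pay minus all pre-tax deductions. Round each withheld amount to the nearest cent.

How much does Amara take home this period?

$2684.79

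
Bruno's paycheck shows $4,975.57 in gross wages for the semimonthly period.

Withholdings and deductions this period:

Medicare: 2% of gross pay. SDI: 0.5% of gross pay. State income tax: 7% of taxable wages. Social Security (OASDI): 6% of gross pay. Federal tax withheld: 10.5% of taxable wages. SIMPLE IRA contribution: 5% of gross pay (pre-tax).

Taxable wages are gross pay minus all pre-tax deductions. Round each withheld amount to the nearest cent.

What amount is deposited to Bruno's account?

SIMPLE IRA contribution: $4,975.57 × 0.05 = $248.78
Taxable wages = $4,975.57 − $248.78 = $4,726.79
Federal tax withheld: $4,726.79 × 0.105 = $496.31
State income tax: $4,726.79 × 0.07 = $330.88
Social Security (OASDI): $4,975.57 × 0.06 = $298.53
Medicare: $4,975.57 × 0.02 = $99.51
SDI: $4,975.57 × 0.005 = $24.88
Total deductions = $248.78 + $496.31 + $330.88 + $298.53 + $99.51 + $24.88 = $1,498.89
Net pay = $4,975.57 − $1,498.89 = $3,476.68

$3,476.68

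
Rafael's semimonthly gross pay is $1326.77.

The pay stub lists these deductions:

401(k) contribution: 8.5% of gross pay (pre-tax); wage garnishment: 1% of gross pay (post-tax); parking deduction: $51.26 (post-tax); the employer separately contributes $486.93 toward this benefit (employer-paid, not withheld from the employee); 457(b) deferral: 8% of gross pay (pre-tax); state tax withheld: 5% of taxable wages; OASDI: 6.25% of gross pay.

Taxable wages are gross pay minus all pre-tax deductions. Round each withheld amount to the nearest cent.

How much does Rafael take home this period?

$905.01

401(k) contribution: $1326.77 × 0.085 = $112.78
457(b) deferral: $1326.77 × 0.08 = $106.14
Pre-tax total = $112.78 + $106.14 = $218.92
Taxable wages = $1326.77 − $218.92 = $1107.85
State tax withheld: $1107.85 × 0.05 = $55.39
OASDI: $1326.77 × 0.0625 = $82.92
Wage garnishment: $1326.77 × 0.01 = $13.27
Parking deduction: $51.26
(Employer's $486.93 toward parking deduction is not withheld from the employee.)
Total deductions = $112.78 + $106.14 + $55.39 + $82.92 + $13.27 + $51.26 = $421.76
Net pay = $1326.77 − $421.76 = $905.01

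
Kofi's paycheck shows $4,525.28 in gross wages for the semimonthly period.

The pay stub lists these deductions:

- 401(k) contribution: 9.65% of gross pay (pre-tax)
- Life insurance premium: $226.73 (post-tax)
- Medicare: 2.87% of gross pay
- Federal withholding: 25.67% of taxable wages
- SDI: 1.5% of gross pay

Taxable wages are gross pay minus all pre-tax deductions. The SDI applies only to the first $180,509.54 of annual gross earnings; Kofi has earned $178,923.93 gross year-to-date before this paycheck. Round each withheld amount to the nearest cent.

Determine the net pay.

$2,658.66

401(k) contribution: $4,525.28 × 0.0965 = $436.69
Taxable wages = $4,525.28 − $436.69 = $4,088.59
Federal withholding: $4,088.59 × 0.2567 = $1,049.54
Medicare: $4,525.28 × 0.0287 = $129.88
SDI: only $180,509.54 − $178,923.93 = $1,585.61 of this check is subject → $1,585.61 × 0.015 = $23.78
Life insurance premium: $226.73
Total deductions = $436.69 + $1,049.54 + $129.88 + $23.78 + $226.73 = $1,866.62
Net pay = $4,525.28 − $1,866.62 = $2,658.66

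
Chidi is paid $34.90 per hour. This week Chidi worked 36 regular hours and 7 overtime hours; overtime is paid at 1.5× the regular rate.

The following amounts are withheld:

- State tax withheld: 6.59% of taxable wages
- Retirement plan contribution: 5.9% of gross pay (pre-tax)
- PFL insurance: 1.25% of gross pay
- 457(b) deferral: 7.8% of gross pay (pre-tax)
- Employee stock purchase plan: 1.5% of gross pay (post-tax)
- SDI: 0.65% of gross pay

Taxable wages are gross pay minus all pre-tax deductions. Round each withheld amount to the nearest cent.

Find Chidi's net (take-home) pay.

Regular pay: 36 × $34.90 = $1,256.40
Overtime pay: 7 × $34.90 × 1.5 = $366.45
Gross pay = $1,256.40 + $366.45 = $1,622.85
457(b) deferral: $1,622.85 × 0.078 = $126.58
Retirement plan contribution: $1,622.85 × 0.059 = $95.75
Pre-tax total = $126.58 + $95.75 = $222.33
Taxable wages = $1,622.85 − $222.33 = $1,400.52
State tax withheld: $1,400.52 × 0.0659 = $92.29
SDI: $1,622.85 × 0.0065 = $10.55
PFL insurance: $1,622.85 × 0.0125 = $20.29
Employee stock purchase plan: $1,622.85 × 0.015 = $24.34
Total deductions = $126.58 + $95.75 + $92.29 + $10.55 + $20.29 + $24.34 = $369.80
Net pay = $1,622.85 − $369.80 = $1,253.05

$1,253.05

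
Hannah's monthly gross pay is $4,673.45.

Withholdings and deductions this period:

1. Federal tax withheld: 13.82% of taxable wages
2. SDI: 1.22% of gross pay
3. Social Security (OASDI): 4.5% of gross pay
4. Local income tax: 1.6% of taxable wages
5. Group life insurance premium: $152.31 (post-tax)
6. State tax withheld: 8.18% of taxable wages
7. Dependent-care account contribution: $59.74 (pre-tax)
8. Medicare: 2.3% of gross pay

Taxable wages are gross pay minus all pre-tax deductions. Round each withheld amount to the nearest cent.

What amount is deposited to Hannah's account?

Dependent-care account contribution: $59.74
Taxable wages = $4,673.45 − $59.74 = $4,613.71
State tax withheld: $4,613.71 × 0.0818 = $377.40
Local income tax: $4,613.71 × 0.016 = $73.82
Federal tax withheld: $4,613.71 × 0.1382 = $637.61
Social Security (OASDI): $4,673.45 × 0.045 = $210.31
SDI: $4,673.45 × 0.0122 = $57.02
Medicare: $4,673.45 × 0.023 = $107.49
Group life insurance premium: $152.31
Total deductions = $59.74 + $377.40 + $73.82 + $637.61 + $210.31 + $57.02 + $107.49 + $152.31 = $1,675.70
Net pay = $4,673.45 − $1,675.70 = $2,997.75

$2,997.75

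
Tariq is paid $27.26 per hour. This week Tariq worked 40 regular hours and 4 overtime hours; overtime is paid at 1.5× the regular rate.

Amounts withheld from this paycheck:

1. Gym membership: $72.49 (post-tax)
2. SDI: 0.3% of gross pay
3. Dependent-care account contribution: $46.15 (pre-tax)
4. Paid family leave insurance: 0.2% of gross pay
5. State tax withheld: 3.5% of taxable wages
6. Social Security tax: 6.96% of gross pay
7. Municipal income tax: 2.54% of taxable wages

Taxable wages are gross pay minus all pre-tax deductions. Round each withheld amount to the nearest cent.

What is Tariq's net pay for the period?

$968.82

Regular pay: 40 × $27.26 = $1090.40
Overtime pay: 4 × $27.26 × 1.5 = $163.56
Gross pay = $1090.40 + $163.56 = $1253.96
Dependent-care account contribution: $46.15
Taxable wages = $1253.96 − $46.15 = $1207.81
State tax withheld: $1207.81 × 0.035 = $42.27
Municipal income tax: $1207.81 × 0.0254 = $30.68
SDI: $1253.96 × 0.003 = $3.76
Social Security tax: $1253.96 × 0.0696 = $87.28
Paid family leave insurance: $1253.96 × 0.002 = $2.51
Gym membership: $72.49
Total deductions = $46.15 + $42.27 + $30.68 + $3.76 + $87.28 + $2.51 + $72.49 = $285.14
Net pay = $1253.96 − $285.14 = $968.82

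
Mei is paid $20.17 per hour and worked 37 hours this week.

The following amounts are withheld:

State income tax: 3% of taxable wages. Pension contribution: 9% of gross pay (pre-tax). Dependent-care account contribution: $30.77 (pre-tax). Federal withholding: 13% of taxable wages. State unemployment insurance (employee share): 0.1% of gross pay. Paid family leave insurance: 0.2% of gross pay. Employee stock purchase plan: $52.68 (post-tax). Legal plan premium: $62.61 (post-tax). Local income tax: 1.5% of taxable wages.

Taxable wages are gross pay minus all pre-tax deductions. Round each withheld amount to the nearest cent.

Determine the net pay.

$417.35

Gross pay: 37 × $20.17 = $746.29
Pension contribution: $746.29 × 0.09 = $67.17
Dependent-care account contribution: $30.77
Pre-tax total = $67.17 + $30.77 = $97.94
Taxable wages = $746.29 − $97.94 = $648.35
Federal withholding: $648.35 × 0.13 = $84.29
Local income tax: $648.35 × 0.015 = $9.73
State income tax: $648.35 × 0.03 = $19.45
Paid family leave insurance: $746.29 × 0.002 = $1.49
State unemployment insurance (employee share): $746.29 × 0.001 = $0.75
Legal plan premium: $62.61
Employee stock purchase plan: $52.68
Total deductions = $67.17 + $30.77 + $84.29 + $9.73 + $19.45 + $1.49 + $0.75 + $62.61 + $52.68 = $328.94
Net pay = $746.29 − $328.94 = $417.35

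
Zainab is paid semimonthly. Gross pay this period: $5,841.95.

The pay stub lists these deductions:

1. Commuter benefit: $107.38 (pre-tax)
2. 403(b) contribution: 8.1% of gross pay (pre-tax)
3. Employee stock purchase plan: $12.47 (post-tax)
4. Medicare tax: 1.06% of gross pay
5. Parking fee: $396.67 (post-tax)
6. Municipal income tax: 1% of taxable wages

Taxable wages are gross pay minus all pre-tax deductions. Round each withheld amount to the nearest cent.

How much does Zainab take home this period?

$4,737.70

Commuter benefit: $107.38
403(b) contribution: $5,841.95 × 0.081 = $473.20
Pre-tax total = $107.38 + $473.20 = $580.58
Taxable wages = $5,841.95 − $580.58 = $5,261.37
Municipal income tax: $5,261.37 × 0.01 = $52.61
Medicare tax: $5,841.95 × 0.0106 = $61.92
Employee stock purchase plan: $12.47
Parking fee: $396.67
Total deductions = $107.38 + $473.20 + $52.61 + $61.92 + $12.47 + $396.67 = $1,104.25
Net pay = $5,841.95 − $1,104.25 = $4,737.70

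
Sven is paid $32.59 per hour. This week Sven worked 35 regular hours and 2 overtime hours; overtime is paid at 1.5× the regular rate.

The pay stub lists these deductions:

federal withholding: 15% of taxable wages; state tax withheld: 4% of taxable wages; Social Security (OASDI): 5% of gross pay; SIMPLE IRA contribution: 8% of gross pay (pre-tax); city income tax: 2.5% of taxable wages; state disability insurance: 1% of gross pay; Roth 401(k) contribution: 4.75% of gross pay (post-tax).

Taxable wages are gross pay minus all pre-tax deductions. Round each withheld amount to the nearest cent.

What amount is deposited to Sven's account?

Regular pay: 35 × $32.59 = $1,140.65
Overtime pay: 2 × $32.59 × 1.5 = $97.77
Gross pay = $1,140.65 + $97.77 = $1,238.42
SIMPLE IRA contribution: $1,238.42 × 0.08 = $99.07
Taxable wages = $1,238.42 − $99.07 = $1,139.35
State tax withheld: $1,139.35 × 0.04 = $45.57
City income tax: $1,139.35 × 0.025 = $28.48
Federal withholding: $1,139.35 × 0.15 = $170.90
Social Security (OASDI): $1,238.42 × 0.05 = $61.92
State disability insurance: $1,238.42 × 0.01 = $12.38
Roth 401(k) contribution: $1,238.42 × 0.0475 = $58.82
Total deductions = $99.07 + $45.57 + $28.48 + $170.90 + $61.92 + $12.38 + $58.82 = $477.14
Net pay = $1,238.42 − $477.14 = $761.28

$761.28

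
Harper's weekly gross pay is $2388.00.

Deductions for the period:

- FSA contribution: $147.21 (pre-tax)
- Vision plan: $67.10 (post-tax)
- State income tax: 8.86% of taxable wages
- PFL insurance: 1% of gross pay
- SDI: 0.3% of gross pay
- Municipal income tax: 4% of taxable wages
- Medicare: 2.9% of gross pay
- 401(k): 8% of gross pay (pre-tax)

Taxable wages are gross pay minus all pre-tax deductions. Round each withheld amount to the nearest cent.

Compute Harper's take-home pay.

$1618.76

401(k): $2388.00 × 0.08 = $191.04
FSA contribution: $147.21
Pre-tax total = $191.04 + $147.21 = $338.25
Taxable wages = $2388.00 − $338.25 = $2049.75
Municipal income tax: $2049.75 × 0.04 = $81.99
State income tax: $2049.75 × 0.0886 = $181.61
Medicare: $2388.00 × 0.029 = $69.25
SDI: $2388.00 × 0.003 = $7.16
PFL insurance: $2388.00 × 0.01 = $23.88
Vision plan: $67.10
Total deductions = $191.04 + $147.21 + $81.99 + $181.61 + $69.25 + $7.16 + $23.88 + $67.10 = $769.24
Net pay = $2388.00 − $769.24 = $1618.76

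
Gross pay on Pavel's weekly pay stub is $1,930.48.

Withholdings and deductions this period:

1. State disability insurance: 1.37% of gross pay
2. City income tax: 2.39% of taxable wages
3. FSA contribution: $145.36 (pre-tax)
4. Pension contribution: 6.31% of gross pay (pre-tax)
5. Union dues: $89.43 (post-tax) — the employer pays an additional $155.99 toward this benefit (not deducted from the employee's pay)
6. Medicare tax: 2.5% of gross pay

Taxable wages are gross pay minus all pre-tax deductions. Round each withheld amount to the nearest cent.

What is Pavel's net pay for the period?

$1,459.42

Pension contribution: $1,930.48 × 0.0631 = $121.81
FSA contribution: $145.36
Pre-tax total = $121.81 + $145.36 = $267.17
Taxable wages = $1,930.48 − $267.17 = $1,663.31
City income tax: $1,663.31 × 0.0239 = $39.75
Medicare tax: $1,930.48 × 0.025 = $48.26
State disability insurance: $1,930.48 × 0.0137 = $26.45
Union dues: $89.43
(Employer's $155.99 toward union dues is not withheld from the employee.)
Total deductions = $121.81 + $145.36 + $39.75 + $48.26 + $26.45 + $89.43 = $471.06
Net pay = $1,930.48 − $471.06 = $1,459.42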